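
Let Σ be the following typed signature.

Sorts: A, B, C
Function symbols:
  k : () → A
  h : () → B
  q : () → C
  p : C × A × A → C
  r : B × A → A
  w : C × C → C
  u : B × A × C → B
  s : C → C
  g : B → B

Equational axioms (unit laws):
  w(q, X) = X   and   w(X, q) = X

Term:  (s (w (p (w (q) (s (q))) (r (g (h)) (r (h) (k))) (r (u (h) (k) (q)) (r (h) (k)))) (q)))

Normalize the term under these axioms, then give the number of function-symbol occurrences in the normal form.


size = 18

1. (s (w (p (w (q) (s (q))) (r (g (h)) (r (h) (k))) (r (u (h) (k) (q)) (r (h) (k)))) (q)))  →  (s (p (w (q) (s (q))) (r (g (h)) (r (h) (k))) (r (u (h) (k) (q)) (r (h) (k)))))
2. (s (p (w (q) (s (q))) (r (g (h)) (r (h) (k))) (r (u (h) (k) (q)) (r (h) (k)))))  →  (s (p (s (q)) (r (g (h)) (r (h) (k))) (r (u (h) (k) (q)) (r (h) (k)))))
normal form: (s (p (s (q)) (r (g (h)) (r (h) (k))) (r (u (h) (k) (q)) (r (h) (k)))))


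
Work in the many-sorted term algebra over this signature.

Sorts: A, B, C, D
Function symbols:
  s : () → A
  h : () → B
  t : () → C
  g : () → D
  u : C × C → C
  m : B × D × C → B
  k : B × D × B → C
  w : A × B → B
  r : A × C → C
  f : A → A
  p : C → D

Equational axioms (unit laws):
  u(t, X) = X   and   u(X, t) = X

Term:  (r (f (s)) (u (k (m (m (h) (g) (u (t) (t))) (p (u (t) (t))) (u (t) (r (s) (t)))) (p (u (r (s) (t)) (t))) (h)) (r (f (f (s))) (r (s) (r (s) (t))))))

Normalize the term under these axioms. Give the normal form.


normal form = (r (f (s)) (u (k (m (m (h) (g) (t)) (p (t)) (r (s) (t))) (p (r (s) (t))) (h)) (r (f (f (s))) (r (s) (r (s) (t))))))

1. (r (f (s)) (u (k (m (m (h) (g) (u (t) (t))) (p (u (t) (t))) (u (t) (r (s) (t)))) (p (u (r (s) (t)) (t))) (h)) (r (f (f (s))) (r (s) (r (s) (t))))))  →  (r (f (s)) (u (k (m (m (h) (g) (t)) (p (u (t) (t))) (u (t) (r (s) (t)))) (p (u (r (s) (t)) (t))) (h)) (r (f (f (s))) (r (s) (r (s) (t))))))
2. (r (f (s)) (u (k (m (m (h) (g) (t)) (p (u (t) (t))) (u (t) (r (s) (t)))) (p (u (r (s) (t)) (t))) (h)) (r (f (f (s))) (r (s) (r (s) (t))))))  →  (r (f (s)) (u (k (m (m (h) (g) (t)) (p (t)) (u (t) (r (s) (t)))) (p (u (r (s) (t)) (t))) (h)) (r (f (f (s))) (r (s) (r (s) (t))))))
3. (r (f (s)) (u (k (m (m (h) (g) (t)) (p (t)) (u (t) (r (s) (t)))) (p (u (r (s) (t)) (t))) (h)) (r (f (f (s))) (r (s) (r (s) (t))))))  →  (r (f (s)) (u (k (m (m (h) (g) (t)) (p (t)) (r (s) (t))) (p (u (r (s) (t)) (t))) (h)) (r (f (f (s))) (r (s) (r (s) (t))))))
4. (r (f (s)) (u (k (m (m (h) (g) (t)) (p (t)) (r (s) (t))) (p (u (r (s) (t)) (t))) (h)) (r (f (f (s))) (r (s) (r (s) (t))))))  →  (r (f (s)) (u (k (m (m (h) (g) (t)) (p (t)) (r (s) (t))) (p (r (s) (t))) (h)) (r (f (f (s))) (r (s) (r (s) (t))))))


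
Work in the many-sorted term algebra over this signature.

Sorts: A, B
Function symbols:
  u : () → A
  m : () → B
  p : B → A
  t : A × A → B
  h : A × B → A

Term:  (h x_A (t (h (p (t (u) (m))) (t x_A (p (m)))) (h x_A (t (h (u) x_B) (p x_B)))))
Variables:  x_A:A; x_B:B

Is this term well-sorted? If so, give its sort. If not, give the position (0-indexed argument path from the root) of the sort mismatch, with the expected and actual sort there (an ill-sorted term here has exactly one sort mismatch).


ill-sorted at position [1, 0, 0, 0, 1]: expected A, got B

  x_A : A
          (u) : A
          (m) : B
        (t (u) (m)) : ✗ arg 1 at [1, 0, 0, 0, 1] has sort B, expected A
        x_A : A
          (m) : B
        (p (m)) : A
      (t x_A (p (m))) : B
      x_A : A
          (u) : A
          x_B : B
        (h (u) x_B) : A
          x_B : B
        (p x_B) : A
      (t (h (u) x_B) (p x_B)) : B
    (h x_A (t (h (u) x_B) (p x_B))) : A


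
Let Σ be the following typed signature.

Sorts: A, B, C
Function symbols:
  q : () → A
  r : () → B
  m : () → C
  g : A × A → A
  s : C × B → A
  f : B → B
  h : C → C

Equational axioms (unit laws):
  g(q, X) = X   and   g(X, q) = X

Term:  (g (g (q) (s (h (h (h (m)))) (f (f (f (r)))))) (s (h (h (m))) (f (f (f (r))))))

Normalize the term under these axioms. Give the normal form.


1. (g (g (q) (s (h (h (h (m)))) (f (f (f (r)))))) (s (h (h (m))) (f (f (f (r))))))  →  (g (s (h (h (h (m)))) (f (f (f (r))))) (s (h (h (m))) (f (f (f (r))))))

normal form = (g (s (h (h (h (m)))) (f (f (f (r))))) (s (h (h (m))) (f (f (f (r))))))


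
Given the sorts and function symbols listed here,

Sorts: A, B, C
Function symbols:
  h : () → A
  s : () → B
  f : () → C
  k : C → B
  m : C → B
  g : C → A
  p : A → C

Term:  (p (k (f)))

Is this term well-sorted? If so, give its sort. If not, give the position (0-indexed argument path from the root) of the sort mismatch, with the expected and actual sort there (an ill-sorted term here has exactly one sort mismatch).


    (f) : C
  (k (f)) : B
(p (k (f))) : ✗ arg 0 at [0] has sort B, expected A

ill-sorted at position [0]: expected A, got B


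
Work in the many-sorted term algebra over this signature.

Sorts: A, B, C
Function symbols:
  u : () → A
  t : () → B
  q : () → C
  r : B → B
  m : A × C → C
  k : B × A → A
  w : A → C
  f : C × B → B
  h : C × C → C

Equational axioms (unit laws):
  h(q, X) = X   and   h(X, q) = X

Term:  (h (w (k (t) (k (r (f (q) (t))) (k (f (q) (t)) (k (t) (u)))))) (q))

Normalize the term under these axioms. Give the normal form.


1. (h (w (k (t) (k (r (f (q) (t))) (k (f (q) (t)) (k (t) (u)))))) (q))  →  (w (k (t) (k (r (f (q) (t))) (k (f (q) (t)) (k (t) (u))))))

normal form = (w (k (t) (k (r (f (q) (t))) (k (f (q) (t)) (k (t) (u))))))


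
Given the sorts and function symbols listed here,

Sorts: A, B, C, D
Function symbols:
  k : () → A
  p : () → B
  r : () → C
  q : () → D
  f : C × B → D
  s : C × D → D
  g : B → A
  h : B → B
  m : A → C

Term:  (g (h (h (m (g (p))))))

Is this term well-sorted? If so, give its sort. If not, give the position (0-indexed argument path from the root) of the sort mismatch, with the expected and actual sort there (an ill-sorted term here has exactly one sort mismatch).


ill-sorted at position [0, 0, 0]: expected B, got C

          (p) : B
        (g (p)) : A
      (m (g (p))) : C
    (h (m (g (p)))) : ✗ arg 0 at [0, 0, 0] has sort C, expected B


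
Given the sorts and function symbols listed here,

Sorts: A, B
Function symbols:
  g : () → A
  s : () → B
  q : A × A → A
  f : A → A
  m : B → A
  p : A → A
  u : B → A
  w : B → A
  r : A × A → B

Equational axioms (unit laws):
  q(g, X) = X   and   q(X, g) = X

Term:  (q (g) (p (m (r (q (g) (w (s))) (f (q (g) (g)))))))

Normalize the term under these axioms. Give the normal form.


1. (q (g) (p (m (r (q (g) (w (s))) (f (q (g) (g)))))))  →  (p (m (r (q (g) (w (s))) (f (q (g) (g))))))
2. (p (m (r (q (g) (w (s))) (f (q (g) (g))))))  →  (p (m (r (w (s)) (f (q (g) (g))))))
3. (p (m (r (w (s)) (f (q (g) (g))))))  →  (p (m (r (w (s)) (f (g)))))

normal form = (p (m (r (w (s)) (f (g)))))


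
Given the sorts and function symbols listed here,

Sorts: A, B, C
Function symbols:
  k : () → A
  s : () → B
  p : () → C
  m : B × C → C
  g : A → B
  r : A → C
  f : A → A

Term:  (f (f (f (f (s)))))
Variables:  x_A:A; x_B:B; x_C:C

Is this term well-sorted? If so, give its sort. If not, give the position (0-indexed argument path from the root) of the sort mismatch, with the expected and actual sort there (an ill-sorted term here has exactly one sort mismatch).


        (s) : B
      (f (s)) : ✗ arg 0 at [0, 0, 0, 0] has sort B, expected A

ill-sorted at position [0, 0, 0, 0]: expected A, got B


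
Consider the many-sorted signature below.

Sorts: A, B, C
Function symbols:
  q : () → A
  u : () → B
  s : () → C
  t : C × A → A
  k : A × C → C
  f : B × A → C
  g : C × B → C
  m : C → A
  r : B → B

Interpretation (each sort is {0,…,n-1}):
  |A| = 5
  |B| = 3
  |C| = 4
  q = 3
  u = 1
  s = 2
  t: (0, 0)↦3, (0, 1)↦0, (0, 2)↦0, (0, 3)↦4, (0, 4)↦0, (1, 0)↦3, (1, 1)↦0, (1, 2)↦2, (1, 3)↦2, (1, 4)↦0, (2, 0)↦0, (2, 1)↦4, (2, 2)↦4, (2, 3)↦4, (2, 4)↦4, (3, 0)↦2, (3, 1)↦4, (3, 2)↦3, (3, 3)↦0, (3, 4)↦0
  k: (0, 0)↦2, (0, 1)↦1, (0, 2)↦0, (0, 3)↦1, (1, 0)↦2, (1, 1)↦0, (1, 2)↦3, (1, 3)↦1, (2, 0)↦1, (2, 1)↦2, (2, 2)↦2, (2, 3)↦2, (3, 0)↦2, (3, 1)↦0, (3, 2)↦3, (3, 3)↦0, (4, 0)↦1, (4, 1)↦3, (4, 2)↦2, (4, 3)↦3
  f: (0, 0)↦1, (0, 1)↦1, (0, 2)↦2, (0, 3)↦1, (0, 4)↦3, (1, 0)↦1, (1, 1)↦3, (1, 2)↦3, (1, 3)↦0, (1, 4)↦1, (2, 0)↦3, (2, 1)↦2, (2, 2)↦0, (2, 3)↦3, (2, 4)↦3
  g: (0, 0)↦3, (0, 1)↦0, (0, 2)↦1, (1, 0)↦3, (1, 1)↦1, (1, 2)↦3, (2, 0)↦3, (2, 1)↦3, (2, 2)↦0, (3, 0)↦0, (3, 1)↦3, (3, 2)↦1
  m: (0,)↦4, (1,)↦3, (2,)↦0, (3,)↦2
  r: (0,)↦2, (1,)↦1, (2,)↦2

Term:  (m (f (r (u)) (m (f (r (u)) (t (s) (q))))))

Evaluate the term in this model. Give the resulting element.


value = 4

  u = 1
  (r (u)) = r(1,) = 1
  u = 1
  (r (u)) = r(1,) = 1
  s = 2
  q = 3
  (t (s) (q)) = t(2, 3) = 4
  (f (r (u)) (t (s) (q))) = f(1, 4) = 1
  (m (f (r (u)) (t (s) (q)))) = m(1,) = 3
  (f (r (u)) (m (f (r (u)) (t (s) (q))))) = f(1, 3) = 0
  (m (f (r (u)) (m (f (r (u)) (t (s) (q)))))) = m(0,) = 4


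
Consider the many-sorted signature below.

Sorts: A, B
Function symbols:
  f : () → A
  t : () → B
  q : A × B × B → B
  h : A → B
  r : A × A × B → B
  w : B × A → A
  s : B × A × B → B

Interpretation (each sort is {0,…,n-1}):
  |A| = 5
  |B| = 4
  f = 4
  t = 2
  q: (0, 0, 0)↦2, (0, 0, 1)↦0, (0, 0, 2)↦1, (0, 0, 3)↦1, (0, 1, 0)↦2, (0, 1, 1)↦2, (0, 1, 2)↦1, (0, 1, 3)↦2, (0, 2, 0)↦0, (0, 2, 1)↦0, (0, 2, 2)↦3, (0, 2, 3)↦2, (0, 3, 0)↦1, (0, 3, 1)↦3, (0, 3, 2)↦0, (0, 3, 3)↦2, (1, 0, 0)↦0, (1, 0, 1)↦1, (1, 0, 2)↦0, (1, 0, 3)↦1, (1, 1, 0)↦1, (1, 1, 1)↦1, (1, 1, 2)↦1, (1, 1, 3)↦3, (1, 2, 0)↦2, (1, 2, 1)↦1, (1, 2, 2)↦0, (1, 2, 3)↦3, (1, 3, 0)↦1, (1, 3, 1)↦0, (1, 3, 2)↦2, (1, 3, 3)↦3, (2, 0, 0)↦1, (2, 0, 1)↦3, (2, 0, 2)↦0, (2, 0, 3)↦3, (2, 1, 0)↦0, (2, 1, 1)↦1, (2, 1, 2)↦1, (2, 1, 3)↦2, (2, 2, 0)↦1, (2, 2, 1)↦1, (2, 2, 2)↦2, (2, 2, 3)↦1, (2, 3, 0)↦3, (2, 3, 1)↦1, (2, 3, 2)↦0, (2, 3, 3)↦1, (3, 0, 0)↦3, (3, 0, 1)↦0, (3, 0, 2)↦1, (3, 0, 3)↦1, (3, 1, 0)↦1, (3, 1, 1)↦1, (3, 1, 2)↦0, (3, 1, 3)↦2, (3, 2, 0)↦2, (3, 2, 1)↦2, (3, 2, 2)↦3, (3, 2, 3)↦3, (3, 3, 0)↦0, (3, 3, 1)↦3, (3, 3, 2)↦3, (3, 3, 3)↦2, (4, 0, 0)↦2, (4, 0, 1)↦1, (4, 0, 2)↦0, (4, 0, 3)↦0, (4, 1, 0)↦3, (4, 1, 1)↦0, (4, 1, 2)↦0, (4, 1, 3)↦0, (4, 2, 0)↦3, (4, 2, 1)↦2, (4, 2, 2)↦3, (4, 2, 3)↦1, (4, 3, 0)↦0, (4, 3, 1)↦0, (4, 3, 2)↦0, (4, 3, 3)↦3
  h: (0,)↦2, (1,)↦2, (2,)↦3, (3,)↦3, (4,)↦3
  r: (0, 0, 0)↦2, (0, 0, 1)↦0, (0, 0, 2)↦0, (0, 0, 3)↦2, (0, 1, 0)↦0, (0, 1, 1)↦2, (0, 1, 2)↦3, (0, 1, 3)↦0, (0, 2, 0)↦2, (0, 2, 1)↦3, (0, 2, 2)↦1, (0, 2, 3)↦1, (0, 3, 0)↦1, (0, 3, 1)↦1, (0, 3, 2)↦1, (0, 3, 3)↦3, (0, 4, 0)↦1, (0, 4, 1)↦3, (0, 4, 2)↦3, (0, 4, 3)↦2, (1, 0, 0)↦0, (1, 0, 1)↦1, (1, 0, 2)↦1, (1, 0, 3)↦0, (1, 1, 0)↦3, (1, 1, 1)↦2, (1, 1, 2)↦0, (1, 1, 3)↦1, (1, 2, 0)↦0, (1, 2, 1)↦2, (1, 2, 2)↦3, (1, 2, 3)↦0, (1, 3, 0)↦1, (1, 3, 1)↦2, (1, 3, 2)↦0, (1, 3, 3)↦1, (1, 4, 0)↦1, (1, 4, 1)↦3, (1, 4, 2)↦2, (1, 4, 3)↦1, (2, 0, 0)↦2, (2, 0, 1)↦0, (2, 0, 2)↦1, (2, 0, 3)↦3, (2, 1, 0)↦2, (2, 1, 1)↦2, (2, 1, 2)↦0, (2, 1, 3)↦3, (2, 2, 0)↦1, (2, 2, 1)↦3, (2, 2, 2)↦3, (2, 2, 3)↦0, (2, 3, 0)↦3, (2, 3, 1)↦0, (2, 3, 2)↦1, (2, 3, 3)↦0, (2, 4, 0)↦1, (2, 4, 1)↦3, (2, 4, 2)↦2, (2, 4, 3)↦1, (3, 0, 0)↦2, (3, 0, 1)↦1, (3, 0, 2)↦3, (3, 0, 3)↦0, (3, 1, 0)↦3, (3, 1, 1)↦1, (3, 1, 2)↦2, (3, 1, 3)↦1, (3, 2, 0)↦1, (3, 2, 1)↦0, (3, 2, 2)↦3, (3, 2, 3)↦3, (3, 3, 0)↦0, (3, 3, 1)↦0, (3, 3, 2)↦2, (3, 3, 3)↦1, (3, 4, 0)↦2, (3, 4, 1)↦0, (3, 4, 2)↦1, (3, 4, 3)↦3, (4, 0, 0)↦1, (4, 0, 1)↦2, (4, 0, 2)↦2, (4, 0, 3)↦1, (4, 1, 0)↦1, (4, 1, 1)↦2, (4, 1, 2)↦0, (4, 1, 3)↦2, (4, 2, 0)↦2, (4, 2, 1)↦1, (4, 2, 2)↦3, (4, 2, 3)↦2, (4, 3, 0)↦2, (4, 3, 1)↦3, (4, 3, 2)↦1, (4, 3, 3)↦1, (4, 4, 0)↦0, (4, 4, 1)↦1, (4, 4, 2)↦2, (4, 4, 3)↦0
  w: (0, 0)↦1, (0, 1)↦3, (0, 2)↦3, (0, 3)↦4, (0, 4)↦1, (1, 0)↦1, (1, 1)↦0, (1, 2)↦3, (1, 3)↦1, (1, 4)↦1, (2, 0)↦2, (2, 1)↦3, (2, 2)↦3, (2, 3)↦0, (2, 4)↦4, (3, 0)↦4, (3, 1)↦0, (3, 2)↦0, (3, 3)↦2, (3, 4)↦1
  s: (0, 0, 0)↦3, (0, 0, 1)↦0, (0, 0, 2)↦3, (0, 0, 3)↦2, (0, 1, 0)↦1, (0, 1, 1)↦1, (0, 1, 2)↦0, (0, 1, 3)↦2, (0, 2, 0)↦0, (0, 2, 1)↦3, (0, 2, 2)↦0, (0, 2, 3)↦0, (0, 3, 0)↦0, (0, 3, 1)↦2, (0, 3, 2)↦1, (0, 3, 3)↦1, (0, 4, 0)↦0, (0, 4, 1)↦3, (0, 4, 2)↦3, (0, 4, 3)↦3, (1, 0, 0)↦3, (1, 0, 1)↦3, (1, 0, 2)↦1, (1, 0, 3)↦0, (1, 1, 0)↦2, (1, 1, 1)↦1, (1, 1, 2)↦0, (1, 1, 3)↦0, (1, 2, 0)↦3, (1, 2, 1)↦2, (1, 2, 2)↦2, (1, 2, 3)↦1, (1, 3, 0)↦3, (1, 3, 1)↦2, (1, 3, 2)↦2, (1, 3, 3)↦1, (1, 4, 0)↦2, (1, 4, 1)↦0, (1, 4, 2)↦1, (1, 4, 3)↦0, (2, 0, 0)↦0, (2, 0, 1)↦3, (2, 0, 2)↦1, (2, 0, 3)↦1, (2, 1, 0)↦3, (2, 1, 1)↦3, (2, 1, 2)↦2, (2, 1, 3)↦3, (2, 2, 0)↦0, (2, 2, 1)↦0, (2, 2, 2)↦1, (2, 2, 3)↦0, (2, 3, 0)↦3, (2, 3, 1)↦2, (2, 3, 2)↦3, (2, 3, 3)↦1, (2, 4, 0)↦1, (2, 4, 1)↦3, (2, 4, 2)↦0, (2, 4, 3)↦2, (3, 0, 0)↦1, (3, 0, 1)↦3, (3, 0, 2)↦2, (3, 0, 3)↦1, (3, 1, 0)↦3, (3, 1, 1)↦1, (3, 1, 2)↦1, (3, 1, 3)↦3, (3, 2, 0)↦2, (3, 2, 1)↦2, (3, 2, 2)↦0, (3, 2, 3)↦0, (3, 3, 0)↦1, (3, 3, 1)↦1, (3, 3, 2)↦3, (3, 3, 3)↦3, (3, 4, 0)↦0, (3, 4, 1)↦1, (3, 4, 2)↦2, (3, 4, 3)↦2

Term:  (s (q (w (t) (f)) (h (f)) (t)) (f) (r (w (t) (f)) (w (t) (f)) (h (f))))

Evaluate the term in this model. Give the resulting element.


  t = 2
  f = 4
  (w (t) (f)) = w(2, 4) = 4
  f = 4
  (h (f)) = h(4,) = 3
  t = 2
  (q (w (t) (f)) (h (f)) (t)) = q(4, 3, 2) = 0
  f = 4
  t = 2
  f = 4
  (w (t) (f)) = w(2, 4) = 4
  t = 2
  f = 4
  (w (t) (f)) = w(2, 4) = 4
  f = 4
  (h (f)) = h(4,) = 3
  (r (w (t) (f)) (w (t) (f)) (h (f))) = r(4, 4, 3) = 0
  (s (q (w (t) (f)) (h (f)) (t)) (f) (r (w (t) (f)) (w (t) (f)) (h (f)))) = s(0, 4, 0) = 0

value = 0


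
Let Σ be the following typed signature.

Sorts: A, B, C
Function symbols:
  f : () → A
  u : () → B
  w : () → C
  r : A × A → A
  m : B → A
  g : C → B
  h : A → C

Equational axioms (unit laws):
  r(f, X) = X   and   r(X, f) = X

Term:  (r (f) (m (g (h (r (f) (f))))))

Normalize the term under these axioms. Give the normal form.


1. (r (f) (m (g (h (r (f) (f))))))  →  (m (g (h (r (f) (f)))))
2. (m (g (h (r (f) (f)))))  →  (m (g (h (f))))

normal form = (m (g (h (f))))


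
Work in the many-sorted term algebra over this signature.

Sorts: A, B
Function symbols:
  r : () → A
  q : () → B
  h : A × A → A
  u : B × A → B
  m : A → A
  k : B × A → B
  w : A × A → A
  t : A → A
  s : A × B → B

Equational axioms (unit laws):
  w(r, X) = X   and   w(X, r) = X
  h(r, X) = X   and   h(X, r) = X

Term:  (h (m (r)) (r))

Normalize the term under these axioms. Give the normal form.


1. (h (m (r)) (r))  →  (m (r))

normal form = (m (r))


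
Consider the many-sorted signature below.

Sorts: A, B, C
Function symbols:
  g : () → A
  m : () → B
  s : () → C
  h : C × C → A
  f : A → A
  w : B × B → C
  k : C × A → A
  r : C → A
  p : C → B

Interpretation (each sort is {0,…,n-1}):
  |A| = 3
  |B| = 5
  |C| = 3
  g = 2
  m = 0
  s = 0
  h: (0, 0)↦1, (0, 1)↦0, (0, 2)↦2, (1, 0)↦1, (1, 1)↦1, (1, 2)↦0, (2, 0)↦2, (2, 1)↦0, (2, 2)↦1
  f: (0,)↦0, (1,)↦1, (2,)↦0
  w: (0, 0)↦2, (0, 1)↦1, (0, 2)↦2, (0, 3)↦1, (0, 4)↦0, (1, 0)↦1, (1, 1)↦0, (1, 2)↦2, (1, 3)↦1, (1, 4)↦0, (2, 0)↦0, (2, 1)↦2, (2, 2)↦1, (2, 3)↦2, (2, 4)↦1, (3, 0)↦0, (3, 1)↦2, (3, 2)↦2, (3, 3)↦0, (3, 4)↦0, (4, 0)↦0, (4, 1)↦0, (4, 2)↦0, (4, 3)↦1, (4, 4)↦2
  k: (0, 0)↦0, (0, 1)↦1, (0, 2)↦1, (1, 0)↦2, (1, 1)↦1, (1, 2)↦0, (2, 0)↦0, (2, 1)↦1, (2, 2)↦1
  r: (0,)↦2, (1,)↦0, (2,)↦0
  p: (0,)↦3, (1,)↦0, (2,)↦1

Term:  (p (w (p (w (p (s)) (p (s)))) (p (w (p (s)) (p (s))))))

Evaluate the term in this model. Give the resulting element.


  s = 0
  (p (s)) = p(0,) = 3
  s = 0
  (p (s)) = p(0,) = 3
  (w (p (s)) (p (s))) = w(3, 3) = 0
  (p (w (p (s)) (p (s)))) = p(0,) = 3
  s = 0
  (p (s)) = p(0,) = 3
  s = 0
  (p (s)) = p(0,) = 3
  (w (p (s)) (p (s))) = w(3, 3) = 0
  (p (w (p (s)) (p (s)))) = p(0,) = 3
  (w (p (w (p (s)) (p (s)))) (p (w (p (s)) (p (s))))) = w(3, 3) = 0
  (p (w (p (w (p (s)) (p (s)))) (p (w (p (s)) (p (s)))))) = p(0,) = 3

value = 3


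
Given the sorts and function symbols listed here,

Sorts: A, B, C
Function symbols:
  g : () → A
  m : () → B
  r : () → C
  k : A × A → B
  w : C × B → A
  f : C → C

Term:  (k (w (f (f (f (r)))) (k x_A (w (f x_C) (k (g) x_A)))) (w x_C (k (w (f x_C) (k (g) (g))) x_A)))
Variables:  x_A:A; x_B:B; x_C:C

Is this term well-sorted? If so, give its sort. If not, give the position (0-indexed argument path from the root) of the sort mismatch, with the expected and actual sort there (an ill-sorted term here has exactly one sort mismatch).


well-sorted; sort = B

          (r) : C
        (f (r)) : C
      (f (f (r))) : C
    (f (f (f (r)))) : C
      x_A : A
          x_C : C
        (f x_C) : C
          (g) : A
          x_A : A
        (k (g) x_A) : B
      (w (f x_C) (k (g) x_A)) : A
    (k x_A (w (f x_C) (k (g) x_A))) : B
  (w (f (f (f (r)))) (k x_A (w (f x_C) (k (g) x_A)))) : A
    x_C : C
          x_C : C
        (f x_C) : C
          (g) : A
          (g) : A
        (k (g) (g)) : B
      (w (f x_C) (k (g) (g))) : A
      x_A : A
    (k (w (f x_C) (k (g) (g))) x_A) : B
  (w x_C (k (w (f x_C) (k (g) (g))) x_A)) : A
(k (w (f (f (f (r)))) (k x_A (w (f x_C) (k (g) x_A)))) (w x_C (k (w (f x_C) (k (g) (g))) x_A))) : B


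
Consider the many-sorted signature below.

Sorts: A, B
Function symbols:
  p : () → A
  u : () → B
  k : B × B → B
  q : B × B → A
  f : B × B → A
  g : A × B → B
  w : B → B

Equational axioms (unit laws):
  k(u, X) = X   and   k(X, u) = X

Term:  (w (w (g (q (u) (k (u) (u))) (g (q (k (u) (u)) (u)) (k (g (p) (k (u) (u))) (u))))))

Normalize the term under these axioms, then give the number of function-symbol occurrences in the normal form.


1. (w (w (g (q (u) (k (u) (u))) (g (q (k (u) (u)) (u)) (k (g (p) (k (u) (u))) (u))))))  →  (w (w (g (q (u) (u)) (g (q (k (u) (u)) (u)) (k (g (p) (k (u) (u))) (u))))))
2. (w (w (g (q (u) (u)) (g (q (k (u) (u)) (u)) (k (g (p) (k (u) (u))) (u))))))  →  (w (w (g (q (u) (u)) (g (q (u) (u)) (k (g (p) (k (u) (u))) (u))))))
3. (w (w (g (q (u) (u)) (g (q (u) (u)) (k (g (p) (k (u) (u))) (u))))))  →  (w (w (g (q (u) (u)) (g (q (u) (u)) (g (p) (k (u) (u)))))))
4. (w (w (g (q (u) (u)) (g (q (u) (u)) (g (p) (k (u) (u)))))))  →  (w (w (g (q (u) (u)) (g (q (u) (u)) (g (p) (u))))))
normal form: (w (w (g (q (u) (u)) (g (q (u) (u)) (g (p) (u))))))

size = 13


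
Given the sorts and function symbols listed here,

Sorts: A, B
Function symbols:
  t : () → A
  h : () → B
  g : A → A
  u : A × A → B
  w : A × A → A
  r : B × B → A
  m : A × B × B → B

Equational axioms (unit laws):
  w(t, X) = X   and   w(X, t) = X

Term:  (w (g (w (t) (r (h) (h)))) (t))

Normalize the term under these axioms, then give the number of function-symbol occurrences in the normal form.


1. (w (g (w (t) (r (h) (h)))) (t))  →  (g (w (t) (r (h) (h))))
2. (g (w (t) (r (h) (h))))  →  (g (r (h) (h)))
normal form: (g (r (h) (h)))

size = 4


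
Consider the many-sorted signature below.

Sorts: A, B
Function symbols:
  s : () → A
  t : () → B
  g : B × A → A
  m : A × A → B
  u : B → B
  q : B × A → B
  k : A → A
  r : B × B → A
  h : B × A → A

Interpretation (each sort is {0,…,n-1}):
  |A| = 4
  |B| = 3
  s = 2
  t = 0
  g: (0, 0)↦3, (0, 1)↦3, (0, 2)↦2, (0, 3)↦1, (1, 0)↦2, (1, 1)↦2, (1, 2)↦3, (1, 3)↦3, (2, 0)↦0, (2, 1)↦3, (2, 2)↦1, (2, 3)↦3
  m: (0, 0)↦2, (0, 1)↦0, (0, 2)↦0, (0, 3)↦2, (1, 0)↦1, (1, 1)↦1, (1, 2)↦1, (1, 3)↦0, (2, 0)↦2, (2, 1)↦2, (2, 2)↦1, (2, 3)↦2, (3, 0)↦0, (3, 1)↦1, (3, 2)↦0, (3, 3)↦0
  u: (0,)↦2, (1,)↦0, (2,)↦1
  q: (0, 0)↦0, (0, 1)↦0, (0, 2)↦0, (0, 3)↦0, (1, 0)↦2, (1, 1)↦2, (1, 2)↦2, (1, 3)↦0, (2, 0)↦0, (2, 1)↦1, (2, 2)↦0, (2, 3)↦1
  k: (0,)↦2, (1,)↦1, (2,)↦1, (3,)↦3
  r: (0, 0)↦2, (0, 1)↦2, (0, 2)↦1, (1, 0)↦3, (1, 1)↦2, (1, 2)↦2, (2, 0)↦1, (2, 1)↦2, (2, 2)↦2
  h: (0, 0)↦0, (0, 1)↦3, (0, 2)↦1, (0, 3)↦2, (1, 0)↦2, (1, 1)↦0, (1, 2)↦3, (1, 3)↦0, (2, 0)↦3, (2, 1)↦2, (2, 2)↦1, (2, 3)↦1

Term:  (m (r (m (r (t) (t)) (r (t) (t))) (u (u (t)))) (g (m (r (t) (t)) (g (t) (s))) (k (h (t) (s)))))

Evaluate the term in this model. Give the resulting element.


  t = 0
  t = 0
  (r (t) (t)) = r(0, 0) = 2
  t = 0
  t = 0
  (r (t) (t)) = r(0, 0) = 2
  (m (r (t) (t)) (r (t) (t))) = m(2, 2) = 1
  t = 0
  (u (t)) = u(0,) = 2
  (u (u (t))) = u(2,) = 1
  (r (m (r (t) (t)) (r (t) (t))) (u (u (t)))) = r(1, 1) = 2
  t = 0
  t = 0
  (r (t) (t)) = r(0, 0) = 2
  t = 0
  s = 2
  (g (t) (s)) = g(0, 2) = 2
  (m (r (t) (t)) (g (t) (s))) = m(2, 2) = 1
  t = 0
  s = 2
  (h (t) (s)) = h(0, 2) = 1
  (k (h (t) (s))) = k(1,) = 1
  (g (m (r (t) (t)) (g (t) (s))) (k (h (t) (s)))) = g(1, 1) = 2
  (m (r (m (r (t) (t)) (r (t) (t))) (u (u (t)))) (g (m (r (t) (t)) (g (t) (s))) (k (h (t) (s))))) = m(2, 2) = 1

value = 1


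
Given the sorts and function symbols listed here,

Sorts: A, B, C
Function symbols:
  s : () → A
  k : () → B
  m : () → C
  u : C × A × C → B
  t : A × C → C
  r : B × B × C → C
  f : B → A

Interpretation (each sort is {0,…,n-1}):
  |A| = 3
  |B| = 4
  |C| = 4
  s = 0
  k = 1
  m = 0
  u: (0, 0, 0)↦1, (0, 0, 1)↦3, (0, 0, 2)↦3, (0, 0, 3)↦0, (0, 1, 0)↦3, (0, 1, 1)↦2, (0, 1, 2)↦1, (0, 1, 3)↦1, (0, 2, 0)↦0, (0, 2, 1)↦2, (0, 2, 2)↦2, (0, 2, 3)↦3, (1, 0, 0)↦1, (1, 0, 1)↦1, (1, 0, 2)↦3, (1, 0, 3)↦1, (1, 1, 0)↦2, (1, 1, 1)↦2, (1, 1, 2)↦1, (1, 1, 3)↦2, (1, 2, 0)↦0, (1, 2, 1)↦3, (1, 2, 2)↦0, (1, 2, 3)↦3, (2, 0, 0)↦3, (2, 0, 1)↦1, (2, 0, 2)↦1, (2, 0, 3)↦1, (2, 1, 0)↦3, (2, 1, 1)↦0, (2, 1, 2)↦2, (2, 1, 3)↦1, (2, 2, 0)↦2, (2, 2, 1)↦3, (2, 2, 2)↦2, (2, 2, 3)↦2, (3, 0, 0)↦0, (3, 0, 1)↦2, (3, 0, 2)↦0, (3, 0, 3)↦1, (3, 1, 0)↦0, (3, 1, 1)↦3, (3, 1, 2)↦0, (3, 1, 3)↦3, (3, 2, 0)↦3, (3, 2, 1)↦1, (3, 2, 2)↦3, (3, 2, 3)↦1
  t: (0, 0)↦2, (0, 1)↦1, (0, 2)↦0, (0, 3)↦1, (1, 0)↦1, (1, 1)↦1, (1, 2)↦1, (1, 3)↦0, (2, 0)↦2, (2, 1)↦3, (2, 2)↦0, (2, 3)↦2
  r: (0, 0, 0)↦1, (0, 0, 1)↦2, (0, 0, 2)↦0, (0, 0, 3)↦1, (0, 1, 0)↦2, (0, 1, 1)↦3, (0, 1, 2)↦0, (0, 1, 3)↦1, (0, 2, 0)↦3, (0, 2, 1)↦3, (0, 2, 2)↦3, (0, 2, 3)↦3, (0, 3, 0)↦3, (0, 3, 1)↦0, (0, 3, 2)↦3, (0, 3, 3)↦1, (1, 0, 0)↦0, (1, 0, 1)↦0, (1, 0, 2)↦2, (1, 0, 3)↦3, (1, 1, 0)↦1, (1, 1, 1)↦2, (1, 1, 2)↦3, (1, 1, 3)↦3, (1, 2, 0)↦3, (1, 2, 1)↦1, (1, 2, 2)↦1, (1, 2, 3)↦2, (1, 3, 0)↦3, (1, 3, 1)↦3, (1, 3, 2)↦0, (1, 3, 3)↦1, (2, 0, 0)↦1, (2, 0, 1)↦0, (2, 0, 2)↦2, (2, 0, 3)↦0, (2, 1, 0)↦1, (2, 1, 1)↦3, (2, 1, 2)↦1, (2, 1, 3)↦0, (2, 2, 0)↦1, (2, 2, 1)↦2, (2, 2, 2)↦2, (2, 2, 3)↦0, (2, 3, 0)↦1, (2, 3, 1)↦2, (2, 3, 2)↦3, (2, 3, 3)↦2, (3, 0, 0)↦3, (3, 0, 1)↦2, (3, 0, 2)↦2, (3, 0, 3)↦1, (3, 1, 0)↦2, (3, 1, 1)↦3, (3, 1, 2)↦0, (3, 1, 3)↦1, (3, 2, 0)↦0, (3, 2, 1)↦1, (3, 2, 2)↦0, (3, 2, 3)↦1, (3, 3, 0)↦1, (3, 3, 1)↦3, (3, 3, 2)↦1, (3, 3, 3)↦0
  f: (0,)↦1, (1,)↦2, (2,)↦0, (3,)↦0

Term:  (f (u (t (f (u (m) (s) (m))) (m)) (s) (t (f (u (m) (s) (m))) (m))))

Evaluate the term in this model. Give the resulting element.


  m = 0
  s = 0
  m = 0
  (u (m) (s) (m)) = u(0, 0, 0) = 1
  (f (u (m) (s) (m))) = f(1,) = 2
  m = 0
  (t (f (u (m) (s) (m))) (m)) = t(2, 0) = 2
  s = 0
  m = 0
  s = 0
  m = 0
  (u (m) (s) (m)) = u(0, 0, 0) = 1
  (f (u (m) (s) (m))) = f(1,) = 2
  m = 0
  (t (f (u (m) (s) (m))) (m)) = t(2, 0) = 2
  (u (t (f (u (m) (s) (m))) (m)) (s) (t (f (u (m) (s) (m))) (m))) = u(2, 0, 2) = 1
  (f (u (t (f (u (m) (s) (m))) (m)) (s) (t (f (u (m) (s) (m))) (m)))) = f(1,) = 2

value = 2


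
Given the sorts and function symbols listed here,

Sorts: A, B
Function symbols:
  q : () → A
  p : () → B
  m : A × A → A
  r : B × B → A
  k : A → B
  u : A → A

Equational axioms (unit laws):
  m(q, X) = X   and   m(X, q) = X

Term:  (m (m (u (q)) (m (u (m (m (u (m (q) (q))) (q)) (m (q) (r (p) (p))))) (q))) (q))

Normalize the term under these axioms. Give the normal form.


normal form = (m (u (q)) (u (m (u (q)) (r (p) (p)))))

1. (m (m (u (q)) (m (u (m (m (u (m (q) (q))) (q)) (m (q) (r (p) (p))))) (q))) (q))  →  (m (u (q)) (m (u (m (m (u (m (q) (q))) (q)) (m (q) (r (p) (p))))) (q)))
2. (m (u (q)) (m (u (m (m (u (m (q) (q))) (q)) (m (q) (r (p) (p))))) (q)))  →  (m (u (q)) (u (m (m (u (m (q) (q))) (q)) (m (q) (r (p) (p))))))
3. (m (u (q)) (u (m (m (u (m (q) (q))) (q)) (m (q) (r (p) (p))))))  →  (m (u (q)) (u (m (u (m (q) (q))) (m (q) (r (p) (p))))))
4. (m (u (q)) (u (m (u (m (q) (q))) (m (q) (r (p) (p))))))  →  (m (u (q)) (u (m (u (q)) (m (q) (r (p) (p))))))
5. (m (u (q)) (u (m (u (q)) (m (q) (r (p) (p))))))  →  (m (u (q)) (u (m (u (q)) (r (p) (p)))))


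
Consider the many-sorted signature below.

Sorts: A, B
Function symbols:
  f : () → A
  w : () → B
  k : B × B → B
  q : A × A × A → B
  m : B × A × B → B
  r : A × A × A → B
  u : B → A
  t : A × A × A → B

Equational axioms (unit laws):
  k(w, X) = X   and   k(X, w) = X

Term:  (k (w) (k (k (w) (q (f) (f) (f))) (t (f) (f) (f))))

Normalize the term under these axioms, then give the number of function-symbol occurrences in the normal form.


size = 9

1. (k (w) (k (k (w) (q (f) (f) (f))) (t (f) (f) (f))))  →  (k (k (w) (q (f) (f) (f))) (t (f) (f) (f)))
2. (k (k (w) (q (f) (f) (f))) (t (f) (f) (f)))  →  (k (q (f) (f) (f)) (t (f) (f) (f)))
normal form: (k (q (f) (f) (f)) (t (f) (f) (f)))


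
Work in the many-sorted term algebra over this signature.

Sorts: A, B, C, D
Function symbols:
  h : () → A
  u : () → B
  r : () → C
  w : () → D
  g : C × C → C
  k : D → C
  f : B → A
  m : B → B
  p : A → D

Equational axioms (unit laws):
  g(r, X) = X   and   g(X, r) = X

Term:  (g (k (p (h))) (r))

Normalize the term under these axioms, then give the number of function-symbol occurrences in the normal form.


size = 3

1. (g (k (p (h))) (r))  →  (k (p (h)))
normal form: (k (p (h)))


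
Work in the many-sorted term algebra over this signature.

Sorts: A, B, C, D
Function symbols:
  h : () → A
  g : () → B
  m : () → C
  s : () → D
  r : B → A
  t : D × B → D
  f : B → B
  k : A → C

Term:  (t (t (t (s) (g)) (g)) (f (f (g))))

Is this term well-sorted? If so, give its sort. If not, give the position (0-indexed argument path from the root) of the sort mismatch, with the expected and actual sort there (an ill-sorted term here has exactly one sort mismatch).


      (s) : D
      (g) : B
    (t (s) (g)) : D
    (g) : B
  (t (t (s) (g)) (g)) : D
      (g) : B
    (f (g)) : B
  (f (f (g))) : B
(t (t (t (s) (g)) (g)) (f (f (g)))) : D

well-sorted; sort = D


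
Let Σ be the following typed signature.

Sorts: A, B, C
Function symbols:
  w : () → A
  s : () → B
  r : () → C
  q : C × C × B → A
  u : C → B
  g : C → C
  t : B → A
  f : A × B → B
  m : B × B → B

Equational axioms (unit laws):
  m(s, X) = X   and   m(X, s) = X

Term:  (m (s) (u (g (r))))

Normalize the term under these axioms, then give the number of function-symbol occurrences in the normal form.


1. (m (s) (u (g (r))))  →  (u (g (r)))
normal form: (u (g (r)))

size = 3


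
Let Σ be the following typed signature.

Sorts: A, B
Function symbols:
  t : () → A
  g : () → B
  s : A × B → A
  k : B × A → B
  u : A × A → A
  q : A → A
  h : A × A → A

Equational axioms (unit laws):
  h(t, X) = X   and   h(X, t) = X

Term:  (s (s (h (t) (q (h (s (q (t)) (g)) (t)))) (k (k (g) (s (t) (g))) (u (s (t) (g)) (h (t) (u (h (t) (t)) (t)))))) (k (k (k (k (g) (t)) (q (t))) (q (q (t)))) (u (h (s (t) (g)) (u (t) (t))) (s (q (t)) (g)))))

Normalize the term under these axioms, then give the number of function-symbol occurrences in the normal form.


size = 43

1. (s (s (h (t) (q (h (s (q (t)) (g)) (t)))) (k (k (g) (s (t) (g))) (u (s (t) (g)) (h (t) (u (h (t) (t)) (t)))))) (k (k (k (k (g) (t)) (q (t))) (q (q (t)))) (u (h (s (t) (g)) (u (t) (t))) (s (q (t)) (g)))))  →  (s (s (q (h (s (q (t)) (g)) (t))) (k (k (g) (s (t) (g))) (u (s (t) (g)) (h (t) (u (h (t) (t)) (t)))))) (k (k (k (k (g) (t)) (q (t))) (q (q (t)))) (u (h (s (t) (g)) (u (t) (t))) (s (q (t)) (g)))))
2. (s (s (q (h (s (q (t)) (g)) (t))) (k (k (g) (s (t) (g))) (u (s (t) (g)) (h (t) (u (h (t) (t)) (t)))))) (k (k (k (k (g) (t)) (q (t))) (q (q (t)))) (u (h (s (t) (g)) (u (t) (t))) (s (q (t)) (g)))))  →  (s (s (q (s (q (t)) (g))) (k (k (g) (s (t) (g))) (u (s (t) (g)) (h (t) (u (h (t) (t)) (t)))))) (k (k (k (k (g) (t)) (q (t))) (q (q (t)))) (u (h (s (t) (g)) (u (t) (t))) (s (q (t)) (g)))))
3. (s (s (q (s (q (t)) (g))) (k (k (g) (s (t) (g))) (u (s (t) (g)) (h (t) (u (h (t) (t)) (t)))))) (k (k (k (k (g) (t)) (q (t))) (q (q (t)))) (u (h (s (t) (g)) (u (t) (t))) (s (q (t)) (g)))))  →  (s (s (q (s (q (t)) (g))) (k (k (g) (s (t) (g))) (u (s (t) (g)) (u (h (t) (t)) (t))))) (k (k (k (k (g) (t)) (q (t))) (q (q (t)))) (u (h (s (t) (g)) (u (t) (t))) (s (q (t)) (g)))))
4. (s (s (q (s (q (t)) (g))) (k (k (g) (s (t) (g))) (u (s (t) (g)) (u (h (t) (t)) (t))))) (k (k (k (k (g) (t)) (q (t))) (q (q (t)))) (u (h (s (t) (g)) (u (t) (t))) (s (q (t)) (g)))))  →  (s (s (q (s (q (t)) (g))) (k (k (g) (s (t) (g))) (u (s (t) (g)) (u (t) (t))))) (k (k (k (k (g) (t)) (q (t))) (q (q (t)))) (u (h (s (t) (g)) (u (t) (t))) (s (q (t)) (g)))))
normal form: (s (s (q (s (q (t)) (g))) (k (k (g) (s (t) (g))) (u (s (t) (g)) (u (t) (t))))) (k (k (k (k (g) (t)) (q (t))) (q (q (t)))) (u (h (s (t) (g)) (u (t) (t))) (s (q (t)) (g)))))


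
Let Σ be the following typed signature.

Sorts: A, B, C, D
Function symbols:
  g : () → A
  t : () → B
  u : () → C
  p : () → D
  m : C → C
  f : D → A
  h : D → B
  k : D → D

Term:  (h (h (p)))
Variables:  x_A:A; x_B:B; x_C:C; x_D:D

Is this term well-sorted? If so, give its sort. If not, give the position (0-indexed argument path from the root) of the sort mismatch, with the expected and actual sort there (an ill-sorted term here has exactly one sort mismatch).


ill-sorted at position [0]: expected D, got B

    (p) : D
  (h (p)) : B
(h (h (p))) : ✗ arg 0 at [0] has sort B, expected D


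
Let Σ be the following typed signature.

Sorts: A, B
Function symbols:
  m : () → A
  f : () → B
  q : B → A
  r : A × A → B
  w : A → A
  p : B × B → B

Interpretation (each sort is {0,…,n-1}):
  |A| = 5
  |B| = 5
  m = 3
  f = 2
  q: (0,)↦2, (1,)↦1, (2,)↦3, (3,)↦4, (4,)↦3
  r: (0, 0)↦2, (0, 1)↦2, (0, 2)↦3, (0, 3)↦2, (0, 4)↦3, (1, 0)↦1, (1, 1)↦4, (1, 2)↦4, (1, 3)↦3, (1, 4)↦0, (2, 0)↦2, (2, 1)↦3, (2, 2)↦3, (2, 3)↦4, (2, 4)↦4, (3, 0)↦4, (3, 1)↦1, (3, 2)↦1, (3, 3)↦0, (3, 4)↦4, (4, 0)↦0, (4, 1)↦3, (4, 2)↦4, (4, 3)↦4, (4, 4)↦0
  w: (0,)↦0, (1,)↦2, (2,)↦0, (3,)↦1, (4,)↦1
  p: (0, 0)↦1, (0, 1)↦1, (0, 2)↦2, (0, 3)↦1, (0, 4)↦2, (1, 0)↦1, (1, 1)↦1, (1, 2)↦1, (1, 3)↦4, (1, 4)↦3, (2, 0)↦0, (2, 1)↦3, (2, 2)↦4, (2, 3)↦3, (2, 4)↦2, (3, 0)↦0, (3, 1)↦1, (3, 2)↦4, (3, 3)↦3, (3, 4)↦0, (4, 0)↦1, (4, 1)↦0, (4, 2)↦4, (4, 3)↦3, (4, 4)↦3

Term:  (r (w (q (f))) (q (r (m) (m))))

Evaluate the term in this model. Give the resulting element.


value = 4

  f = 2
  (q (f)) = q(2,) = 3
  (w (q (f))) = w(3,) = 1
  m = 3
  m = 3
  (r (m) (m)) = r(3, 3) = 0
  (q (r (m) (m))) = q(0,) = 2
  (r (w (q (f))) (q (r (m) (m)))) = r(1, 2) = 4


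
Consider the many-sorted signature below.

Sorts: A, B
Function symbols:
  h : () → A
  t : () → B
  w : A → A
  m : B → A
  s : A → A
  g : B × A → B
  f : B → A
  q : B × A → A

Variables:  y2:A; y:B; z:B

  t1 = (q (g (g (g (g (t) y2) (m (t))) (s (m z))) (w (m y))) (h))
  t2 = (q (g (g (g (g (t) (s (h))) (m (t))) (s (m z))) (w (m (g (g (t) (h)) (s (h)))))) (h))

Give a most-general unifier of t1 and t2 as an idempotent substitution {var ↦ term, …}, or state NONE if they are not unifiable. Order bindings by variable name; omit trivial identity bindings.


{y ↦ (g (g (t) (h)) (s (h))), y2 ↦ (s (h))}


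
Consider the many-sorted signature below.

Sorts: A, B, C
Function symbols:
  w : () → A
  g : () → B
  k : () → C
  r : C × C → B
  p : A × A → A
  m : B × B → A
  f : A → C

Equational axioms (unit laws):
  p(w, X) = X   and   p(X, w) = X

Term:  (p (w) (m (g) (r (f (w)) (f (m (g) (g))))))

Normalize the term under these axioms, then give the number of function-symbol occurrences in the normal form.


size = 9

1. (p (w) (m (g) (r (f (w)) (f (m (g) (g))))))  →  (m (g) (r (f (w)) (f (m (g) (g)))))
normal form: (m (g) (r (f (w)) (f (m (g) (g)))))


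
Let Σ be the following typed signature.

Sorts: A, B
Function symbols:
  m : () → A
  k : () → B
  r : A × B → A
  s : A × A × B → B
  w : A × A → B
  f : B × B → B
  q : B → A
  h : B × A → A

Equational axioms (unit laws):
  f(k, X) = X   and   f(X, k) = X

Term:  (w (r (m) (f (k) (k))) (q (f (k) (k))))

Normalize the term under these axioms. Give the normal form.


normal form = (w (r (m) (k)) (q (k)))

1. (w (r (m) (f (k) (k))) (q (f (k) (k))))  →  (w (r (m) (k)) (q (f (k) (k))))
2. (w (r (m) (k)) (q (f (k) (k))))  →  (w (r (m) (k)) (q (k)))


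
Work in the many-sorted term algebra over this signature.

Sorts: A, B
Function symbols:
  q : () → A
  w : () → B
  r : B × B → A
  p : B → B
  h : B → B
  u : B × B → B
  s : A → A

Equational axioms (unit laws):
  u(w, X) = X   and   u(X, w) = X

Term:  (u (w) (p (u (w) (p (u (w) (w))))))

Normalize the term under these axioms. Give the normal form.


normal form = (p (p (w)))

1. (u (w) (p (u (w) (p (u (w) (w))))))  →  (p (u (w) (p (u (w) (w)))))
2. (p (u (w) (p (u (w) (w)))))  →  (p (p (u (w) (w))))
3. (p (p (u (w) (w))))  →  (p (p (w)))


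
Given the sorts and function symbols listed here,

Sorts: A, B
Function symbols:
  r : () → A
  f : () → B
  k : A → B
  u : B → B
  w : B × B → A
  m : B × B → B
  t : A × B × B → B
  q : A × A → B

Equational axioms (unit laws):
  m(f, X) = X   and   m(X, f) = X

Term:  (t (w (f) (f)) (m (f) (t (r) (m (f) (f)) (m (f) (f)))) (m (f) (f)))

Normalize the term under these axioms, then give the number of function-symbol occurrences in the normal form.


1. (t (w (f) (f)) (m (f) (t (r) (m (f) (f)) (m (f) (f)))) (m (f) (f)))  →  (t (w (f) (f)) (t (r) (m (f) (f)) (m (f) (f))) (m (f) (f)))
2. (t (w (f) (f)) (t (r) (m (f) (f)) (m (f) (f))) (m (f) (f)))  →  (t (w (f) (f)) (t (r) (f) (m (f) (f))) (m (f) (f)))
3. (t (w (f) (f)) (t (r) (f) (m (f) (f))) (m (f) (f)))  →  (t (w (f) (f)) (t (r) (f) (f)) (m (f) (f)))
4. (t (w (f) (f)) (t (r) (f) (f)) (m (f) (f)))  →  (t (w (f) (f)) (t (r) (f) (f)) (f))
normal form: (t (w (f) (f)) (t (r) (f) (f)) (f))

size = 9


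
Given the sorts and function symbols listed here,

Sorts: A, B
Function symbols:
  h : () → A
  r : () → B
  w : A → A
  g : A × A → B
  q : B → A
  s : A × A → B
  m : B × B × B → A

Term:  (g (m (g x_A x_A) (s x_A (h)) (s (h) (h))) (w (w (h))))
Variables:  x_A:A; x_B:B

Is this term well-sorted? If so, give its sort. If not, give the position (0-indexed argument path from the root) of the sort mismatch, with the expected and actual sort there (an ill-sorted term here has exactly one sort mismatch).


      x_A : A
      x_A : A
    (g x_A x_A) : B
      x_A : A
      (h) : A
    (s x_A (h)) : B
      (h) : A
      (h) : A
    (s (h) (h)) : B
  (m (g x_A x_A) (s x_A (h)) (s (h) (h))) : A
      (h) : A
    (w (h)) : A
  (w (w (h))) : A
(g (m (g x_A x_A) (s x_A (h)) (s (h) (h))) (w (w (h)))) : B

well-sorted; sort = B


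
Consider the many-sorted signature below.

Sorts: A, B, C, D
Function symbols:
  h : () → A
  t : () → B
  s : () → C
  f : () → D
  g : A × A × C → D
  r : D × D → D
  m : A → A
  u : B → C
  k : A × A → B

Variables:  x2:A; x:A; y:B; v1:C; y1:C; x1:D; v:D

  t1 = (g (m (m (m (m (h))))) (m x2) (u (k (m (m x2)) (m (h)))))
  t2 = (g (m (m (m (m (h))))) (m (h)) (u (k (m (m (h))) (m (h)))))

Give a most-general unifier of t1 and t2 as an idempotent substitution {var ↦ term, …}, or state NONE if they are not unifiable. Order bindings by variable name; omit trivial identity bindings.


{x2 ↦ (h)}


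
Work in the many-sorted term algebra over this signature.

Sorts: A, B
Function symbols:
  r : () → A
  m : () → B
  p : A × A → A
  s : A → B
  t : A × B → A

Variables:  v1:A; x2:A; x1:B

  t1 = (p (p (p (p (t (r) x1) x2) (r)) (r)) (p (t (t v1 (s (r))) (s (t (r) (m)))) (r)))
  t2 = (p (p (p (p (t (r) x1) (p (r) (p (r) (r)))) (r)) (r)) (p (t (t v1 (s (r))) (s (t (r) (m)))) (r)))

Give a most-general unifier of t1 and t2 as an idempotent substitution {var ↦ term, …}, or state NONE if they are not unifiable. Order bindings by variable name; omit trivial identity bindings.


{x2 ↦ (p (r) (p (r) (r)))}


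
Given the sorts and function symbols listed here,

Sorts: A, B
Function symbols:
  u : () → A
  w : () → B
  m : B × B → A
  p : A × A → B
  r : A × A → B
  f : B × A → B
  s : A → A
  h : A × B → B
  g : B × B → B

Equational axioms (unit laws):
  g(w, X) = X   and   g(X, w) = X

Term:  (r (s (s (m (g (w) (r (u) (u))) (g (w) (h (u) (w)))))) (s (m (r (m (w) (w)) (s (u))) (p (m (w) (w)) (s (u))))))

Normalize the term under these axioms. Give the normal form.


normal form = (r (s (s (m (r (u) (u)) (h (u) (w))))) (s (m (r (m (w) (w)) (s (u))) (p (m (w) (w)) (s (u))))))

1. (r (s (s (m (g (w) (r (u) (u))) (g (w) (h (u) (w)))))) (s (m (r (m (w) (w)) (s (u))) (p (m (w) (w)) (s (u))))))  →  (r (s (s (m (r (u) (u)) (g (w) (h (u) (w)))))) (s (m (r (m (w) (w)) (s (u))) (p (m (w) (w)) (s (u))))))
2. (r (s (s (m (r (u) (u)) (g (w) (h (u) (w)))))) (s (m (r (m (w) (w)) (s (u))) (p (m (w) (w)) (s (u))))))  →  (r (s (s (m (r (u) (u)) (h (u) (w))))) (s (m (r (m (w) (w)) (s (u))) (p (m (w) (w)) (s (u))))))


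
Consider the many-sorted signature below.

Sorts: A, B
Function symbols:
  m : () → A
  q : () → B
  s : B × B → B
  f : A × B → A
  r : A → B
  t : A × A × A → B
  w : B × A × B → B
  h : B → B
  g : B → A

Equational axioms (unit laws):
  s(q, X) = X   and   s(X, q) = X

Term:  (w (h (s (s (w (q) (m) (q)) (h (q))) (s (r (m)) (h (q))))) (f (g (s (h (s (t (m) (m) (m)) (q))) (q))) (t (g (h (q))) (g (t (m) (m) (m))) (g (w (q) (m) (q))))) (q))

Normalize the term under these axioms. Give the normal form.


normal form = (w (h (s (s (w (q) (m) (q)) (h (q))) (s (r (m)) (h (q))))) (f (g (h (t (m) (m) (m)))) (t (g (h (q))) (g (t (m) (m) (m))) (g (w (q) (m) (q))))) (q))

1. (w (h (s (s (w (q) (m) (q)) (h (q))) (s (r (m)) (h (q))))) (f (g (s (h (s (t (m) (m) (m)) (q))) (q))) (t (g (h (q))) (g (t (m) (m) (m))) (g (w (q) (m) (q))))) (q))  →  (w (h (s (s (w (q) (m) (q)) (h (q))) (s (r (m)) (h (q))))) (f (g (h (s (t (m) (m) (m)) (q)))) (t (g (h (q))) (g (t (m) (m) (m))) (g (w (q) (m) (q))))) (q))
2. (w (h (s (s (w (q) (m) (q)) (h (q))) (s (r (m)) (h (q))))) (f (g (h (s (t (m) (m) (m)) (q)))) (t (g (h (q))) (g (t (m) (m) (m))) (g (w (q) (m) (q))))) (q))  →  (w (h (s (s (w (q) (m) (q)) (h (q))) (s (r (m)) (h (q))))) (f (g (h (t (m) (m) (m)))) (t (g (h (q))) (g (t (m) (m) (m))) (g (w (q) (m) (q))))) (q))


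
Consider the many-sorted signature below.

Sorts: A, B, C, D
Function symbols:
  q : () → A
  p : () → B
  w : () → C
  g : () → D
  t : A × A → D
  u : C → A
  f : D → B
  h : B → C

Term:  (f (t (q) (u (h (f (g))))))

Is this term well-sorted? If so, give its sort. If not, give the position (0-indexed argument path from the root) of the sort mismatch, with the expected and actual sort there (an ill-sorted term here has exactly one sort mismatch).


    (q) : A
          (g) : D
        (f (g)) : B
      (h (f (g))) : C
    (u (h (f (g)))) : A
  (t (q) (u (h (f (g))))) : D
(f (t (q) (u (h (f (g)))))) : B

well-sorted; sort = B
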